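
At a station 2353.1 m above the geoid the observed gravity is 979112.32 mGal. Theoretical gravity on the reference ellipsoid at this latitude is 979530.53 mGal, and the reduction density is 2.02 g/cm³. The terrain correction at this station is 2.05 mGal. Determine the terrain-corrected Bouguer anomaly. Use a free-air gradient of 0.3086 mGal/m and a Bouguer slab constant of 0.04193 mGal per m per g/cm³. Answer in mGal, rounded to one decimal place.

Free-air correction = 0.3086 × 2353.1 = 726.17 mGal
Free-air anomaly = 979112.32 − 979530.53 + (726.17) = 307.96 mGal
Bouguer slab correction = 0.04193 × 2.02 × 2353.1 = 199.30 mGal
Simple Bouguer anomaly = 307.96 − (199.30) = 108.66 mGal
Complete Bouguer anomaly = 108.66 + 2.05 = 110.71 mGal

110.7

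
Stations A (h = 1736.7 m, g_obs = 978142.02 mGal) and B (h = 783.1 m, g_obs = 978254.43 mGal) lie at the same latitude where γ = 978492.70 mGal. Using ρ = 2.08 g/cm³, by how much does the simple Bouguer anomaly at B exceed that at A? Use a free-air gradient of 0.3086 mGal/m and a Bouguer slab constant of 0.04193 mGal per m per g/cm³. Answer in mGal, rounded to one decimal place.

Δg_SB(A) = 978142.02 − 978492.70 + 0.3086×1736.7 − 0.04193×2.08×1736.7 = 33.80 mGal
Δg_SB(B) = 978254.43 − 978492.70 + 0.3086×783.1 − 0.04193×2.08×783.1 = -64.90 mGal
Difference = -64.90 − (33.80) = -98.70 mGal

-98.7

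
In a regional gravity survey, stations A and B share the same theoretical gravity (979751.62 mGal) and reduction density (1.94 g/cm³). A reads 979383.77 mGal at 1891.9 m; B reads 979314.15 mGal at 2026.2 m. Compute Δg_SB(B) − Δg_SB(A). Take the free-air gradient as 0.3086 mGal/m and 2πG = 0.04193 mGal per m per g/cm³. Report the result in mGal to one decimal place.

-39.1

Δg_SB(A) = 979383.77 − 979751.62 + 0.3086×1891.9 − 0.04193×1.94×1891.9 = 62.10 mGal
Δg_SB(B) = 979314.15 − 979751.62 + 0.3086×2026.2 − 0.04193×1.94×2026.2 = 23.00 mGal
Difference = 23.00 − (62.10) = -39.10 mGal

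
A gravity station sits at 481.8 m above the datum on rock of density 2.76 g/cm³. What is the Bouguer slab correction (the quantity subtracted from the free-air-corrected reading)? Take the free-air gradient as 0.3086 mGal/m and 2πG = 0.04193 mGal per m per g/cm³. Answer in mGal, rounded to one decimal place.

Bouguer slab correction = 0.04193 × 2.76 × 481.8 = 55.8 mGal

55.8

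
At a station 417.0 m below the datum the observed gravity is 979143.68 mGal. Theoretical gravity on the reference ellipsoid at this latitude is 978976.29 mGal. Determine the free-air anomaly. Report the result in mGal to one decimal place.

Free-air correction = 0.3086 × -417.0 = -128.69 mGal
Free-air anomaly = 979143.68 − 978976.29 + (-128.69) = 38.70 mGal

38.7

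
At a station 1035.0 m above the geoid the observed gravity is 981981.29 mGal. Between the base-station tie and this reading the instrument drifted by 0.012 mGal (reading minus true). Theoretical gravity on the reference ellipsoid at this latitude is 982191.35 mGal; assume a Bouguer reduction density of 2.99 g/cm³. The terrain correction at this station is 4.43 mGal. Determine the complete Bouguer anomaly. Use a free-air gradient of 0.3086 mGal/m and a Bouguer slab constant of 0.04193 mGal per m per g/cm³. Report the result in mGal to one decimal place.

-16.0

Drift-corrected reading = 981981.29 − (0.012) = 981981.278 mGal
Free-air correction = 0.3086 × 1035.0 = 319.40 mGal
Free-air anomaly = 981981.278 − 982191.35 + (319.40) = 109.328 mGal
Bouguer slab correction = 0.04193 × 2.99 × 1035.0 = 129.76 mGal
Simple Bouguer anomaly = 109.328 − (129.76) = -20.432 mGal
Complete Bouguer anomaly = -20.432 + 4.43 = -16.002 mGal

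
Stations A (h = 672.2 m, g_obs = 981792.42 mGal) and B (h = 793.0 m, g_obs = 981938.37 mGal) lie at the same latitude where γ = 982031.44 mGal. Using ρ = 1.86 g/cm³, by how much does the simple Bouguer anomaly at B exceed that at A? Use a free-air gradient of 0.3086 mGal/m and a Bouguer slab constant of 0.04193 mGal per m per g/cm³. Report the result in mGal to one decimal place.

173.8

Δg_SB(A) = 981792.42 − 982031.44 + 0.3086×672.2 − 0.04193×1.86×672.2 = -84.00 mGal
Δg_SB(B) = 981938.37 − 982031.44 + 0.3086×793.0 − 0.04193×1.86×793.0 = 89.80 mGal
Difference = 89.80 − (-84.00) = 173.80 mGal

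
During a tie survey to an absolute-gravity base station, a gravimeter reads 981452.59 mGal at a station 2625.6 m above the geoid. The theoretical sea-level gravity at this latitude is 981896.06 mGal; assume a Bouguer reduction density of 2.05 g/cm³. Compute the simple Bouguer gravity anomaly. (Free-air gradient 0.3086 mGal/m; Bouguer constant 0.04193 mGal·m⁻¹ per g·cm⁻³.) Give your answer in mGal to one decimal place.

141.1

Free-air correction = 0.3086 × 2625.6 = 810.26 mGal
Free-air anomaly = 981452.59 − 981896.06 + (810.26) = 366.79 mGal
Bouguer slab correction = 0.04193 × 2.05 × 2625.6 = 225.69 mGal
Simple Bouguer anomaly = 366.79 − (225.69) = 141.10 mGal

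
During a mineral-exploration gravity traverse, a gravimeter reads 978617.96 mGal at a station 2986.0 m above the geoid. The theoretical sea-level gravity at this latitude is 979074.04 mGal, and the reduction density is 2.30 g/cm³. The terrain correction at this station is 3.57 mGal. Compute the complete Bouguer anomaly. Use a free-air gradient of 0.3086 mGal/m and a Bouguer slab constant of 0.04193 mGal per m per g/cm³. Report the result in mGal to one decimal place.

181.0

Free-air correction = 0.3086 × 2986.0 = 921.48 mGal
Free-air anomaly = 978617.96 − 979074.04 + (921.48) = 465.40 mGal
Bouguer slab correction = 0.04193 × 2.30 × 2986.0 = 287.97 mGal
Simple Bouguer anomaly = 465.40 − (287.97) = 177.43 mGal
Complete Bouguer anomaly = 177.43 + 3.57 = 181.00 mGal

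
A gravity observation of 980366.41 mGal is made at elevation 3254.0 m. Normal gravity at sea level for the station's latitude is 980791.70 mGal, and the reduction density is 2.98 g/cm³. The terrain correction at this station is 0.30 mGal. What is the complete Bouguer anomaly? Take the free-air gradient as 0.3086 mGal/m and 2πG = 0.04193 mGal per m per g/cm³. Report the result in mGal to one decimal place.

172.6

Free-air correction = 0.3086 × 3254.0 = 1004.18 mGal
Free-air anomaly = 980366.41 − 980791.70 + (1004.18) = 578.89 mGal
Bouguer slab correction = 0.04193 × 2.98 × 3254.0 = 406.59 mGal
Simple Bouguer anomaly = 578.89 − (406.59) = 172.30 mGal
Complete Bouguer anomaly = 172.30 + 0.30 = 172.60 mGal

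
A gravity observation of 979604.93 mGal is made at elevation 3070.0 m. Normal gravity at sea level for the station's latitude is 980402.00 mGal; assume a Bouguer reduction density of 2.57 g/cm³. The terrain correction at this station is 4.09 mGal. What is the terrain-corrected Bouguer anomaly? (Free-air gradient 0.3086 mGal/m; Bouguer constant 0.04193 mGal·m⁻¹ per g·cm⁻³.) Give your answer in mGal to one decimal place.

Free-air correction = 0.3086 × 3070.0 = 947.40 mGal
Free-air anomaly = 979604.93 − 980402.00 + (947.40) = 150.33 mGal
Bouguer slab correction = 0.04193 × 2.57 × 3070.0 = 330.82 mGal
Simple Bouguer anomaly = 150.33 − (330.82) = -180.49 mGal
Complete Bouguer anomaly = -180.49 + 4.09 = -176.40 mGal

-176.4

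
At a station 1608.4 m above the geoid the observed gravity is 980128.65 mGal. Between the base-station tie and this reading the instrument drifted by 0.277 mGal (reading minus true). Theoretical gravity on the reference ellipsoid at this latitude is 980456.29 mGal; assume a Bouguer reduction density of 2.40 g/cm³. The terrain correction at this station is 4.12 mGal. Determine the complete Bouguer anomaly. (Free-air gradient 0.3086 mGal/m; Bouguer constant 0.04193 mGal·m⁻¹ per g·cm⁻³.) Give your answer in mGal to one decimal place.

10.7

Drift-corrected reading = 980128.65 − (0.277) = 980128.373 mGal
Free-air correction = 0.3086 × 1608.4 = 496.35 mGal
Free-air anomaly = 980128.373 − 980456.29 + (496.35) = 168.433 mGal
Bouguer slab correction = 0.04193 × 2.40 × 1608.4 = 161.86 mGal
Simple Bouguer anomaly = 168.433 − (161.86) = 6.573 mGal
Complete Bouguer anomaly = 6.573 + 4.12 = 10.693 mGal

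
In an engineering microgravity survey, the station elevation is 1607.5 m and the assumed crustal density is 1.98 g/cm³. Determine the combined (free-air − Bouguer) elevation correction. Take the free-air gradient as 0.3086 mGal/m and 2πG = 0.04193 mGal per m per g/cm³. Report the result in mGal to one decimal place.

362.6

Combined gradient = 0.3086 − 0.04193 × 1.98 = 0.2255786 mGal/m
Combined elevation correction = 0.2255786 × 1607.5 = 362.6 mGal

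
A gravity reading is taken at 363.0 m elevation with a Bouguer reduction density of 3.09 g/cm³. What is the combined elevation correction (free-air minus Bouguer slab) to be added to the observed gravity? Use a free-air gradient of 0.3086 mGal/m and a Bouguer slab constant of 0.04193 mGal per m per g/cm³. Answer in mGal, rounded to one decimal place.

65.0

Combined gradient = 0.3086 − 0.04193 × 3.09 = 0.1790363 mGal/m
Combined elevation correction = 0.1790363 × 363.0 = 65.0 mGal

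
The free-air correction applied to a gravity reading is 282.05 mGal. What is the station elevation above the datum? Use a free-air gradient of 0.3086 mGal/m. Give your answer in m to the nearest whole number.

h = 282.05 / 0.3086 = 913.97 m

914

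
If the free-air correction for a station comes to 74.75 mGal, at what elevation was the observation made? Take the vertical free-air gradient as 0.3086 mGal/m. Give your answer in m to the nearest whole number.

h = 74.75 / 0.3086 = 242.22 m

242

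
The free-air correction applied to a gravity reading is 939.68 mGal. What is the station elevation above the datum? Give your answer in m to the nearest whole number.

h = 939.68 / 0.3086 = 3044.98 m

3045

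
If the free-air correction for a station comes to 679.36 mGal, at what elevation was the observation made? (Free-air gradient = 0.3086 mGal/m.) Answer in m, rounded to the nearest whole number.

2201

h = 679.36 / 0.3086 = 2201.43 m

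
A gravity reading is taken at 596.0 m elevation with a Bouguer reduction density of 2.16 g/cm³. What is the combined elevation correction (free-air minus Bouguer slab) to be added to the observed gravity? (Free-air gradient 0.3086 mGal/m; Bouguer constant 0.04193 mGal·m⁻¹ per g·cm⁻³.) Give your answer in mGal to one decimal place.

Combined gradient = 0.3086 − 0.04193 × 2.16 = 0.2180312 mGal/m
Combined elevation correction = 0.2180312 × 596.0 = 129.9 mGal

129.9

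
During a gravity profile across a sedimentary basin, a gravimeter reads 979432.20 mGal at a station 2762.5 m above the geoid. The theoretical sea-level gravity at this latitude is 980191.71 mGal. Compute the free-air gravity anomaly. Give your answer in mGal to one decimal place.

Free-air correction = 0.3086 × 2762.5 = 852.51 mGal
Free-air anomaly = 979432.20 − 980191.71 + (852.51) = 93.00 mGal

93.0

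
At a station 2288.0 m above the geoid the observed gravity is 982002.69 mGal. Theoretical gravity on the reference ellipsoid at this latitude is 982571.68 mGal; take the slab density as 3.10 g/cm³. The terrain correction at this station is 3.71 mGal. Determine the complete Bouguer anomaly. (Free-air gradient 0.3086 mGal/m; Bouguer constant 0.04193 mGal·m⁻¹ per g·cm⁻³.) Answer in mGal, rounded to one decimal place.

Free-air correction = 0.3086 × 2288.0 = 706.08 mGal
Free-air anomaly = 982002.69 − 982571.68 + (706.08) = 137.09 mGal
Bouguer slab correction = 0.04193 × 3.10 × 2288.0 = 297.40 mGal
Simple Bouguer anomaly = 137.09 − (297.40) = -160.31 mGal
Complete Bouguer anomaly = -160.31 + 3.71 = -156.60 mGal

-156.6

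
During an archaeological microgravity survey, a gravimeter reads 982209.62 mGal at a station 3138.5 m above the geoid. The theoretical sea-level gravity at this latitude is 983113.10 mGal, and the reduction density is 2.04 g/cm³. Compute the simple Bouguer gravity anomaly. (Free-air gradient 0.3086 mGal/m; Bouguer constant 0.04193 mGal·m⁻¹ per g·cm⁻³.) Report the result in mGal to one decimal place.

Free-air correction = 0.3086 × 3138.5 = 968.54 mGal
Free-air anomaly = 982209.62 − 983113.10 + (968.54) = 65.06 mGal
Bouguer slab correction = 0.04193 × 2.04 × 3138.5 = 268.46 mGal
Simple Bouguer anomaly = 65.06 − (268.46) = -203.40 mGal

-203.4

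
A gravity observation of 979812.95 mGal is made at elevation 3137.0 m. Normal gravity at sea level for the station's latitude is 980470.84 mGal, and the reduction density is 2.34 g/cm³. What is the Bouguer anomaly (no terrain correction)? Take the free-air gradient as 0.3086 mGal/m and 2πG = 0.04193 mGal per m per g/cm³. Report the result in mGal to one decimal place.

2.4

Free-air correction = 0.3086 × 3137.0 = 968.08 mGal
Free-air anomaly = 979812.95 − 980470.84 + (968.08) = 310.19 mGal
Bouguer slab correction = 0.04193 × 2.34 × 3137.0 = 307.79 mGal
Simple Bouguer anomaly = 310.19 − (307.79) = 2.40 mGal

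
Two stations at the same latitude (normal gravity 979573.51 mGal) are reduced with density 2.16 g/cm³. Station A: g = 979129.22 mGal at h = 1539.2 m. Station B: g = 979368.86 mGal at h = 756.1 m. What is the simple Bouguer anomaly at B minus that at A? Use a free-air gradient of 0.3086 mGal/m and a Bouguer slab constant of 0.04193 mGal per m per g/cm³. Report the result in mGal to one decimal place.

Δg_SB(A) = 979129.22 − 979573.51 + 0.3086×1539.2 − 0.04193×2.16×1539.2 = -108.70 mGal
Δg_SB(B) = 979368.86 − 979573.51 + 0.3086×756.1 − 0.04193×2.16×756.1 = -39.80 mGal
Difference = -39.80 − (-108.70) = 68.90 mGal

68.9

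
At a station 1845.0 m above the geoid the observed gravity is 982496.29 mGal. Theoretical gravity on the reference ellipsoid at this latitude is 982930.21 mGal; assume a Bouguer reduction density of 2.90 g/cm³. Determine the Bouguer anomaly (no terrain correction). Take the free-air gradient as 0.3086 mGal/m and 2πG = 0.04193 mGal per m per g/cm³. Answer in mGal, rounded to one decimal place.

-88.9

Free-air correction = 0.3086 × 1845.0 = 569.37 mGal
Free-air anomaly = 982496.29 − 982930.21 + (569.37) = 135.45 mGal
Bouguer slab correction = 0.04193 × 2.90 × 1845.0 = 224.35 mGal
Simple Bouguer anomaly = 135.45 − (224.35) = -88.90 mGal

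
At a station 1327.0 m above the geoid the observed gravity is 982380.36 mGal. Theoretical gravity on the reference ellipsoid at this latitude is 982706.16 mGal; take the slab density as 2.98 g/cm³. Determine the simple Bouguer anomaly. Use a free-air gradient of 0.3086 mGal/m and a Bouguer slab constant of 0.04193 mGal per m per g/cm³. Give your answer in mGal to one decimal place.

Free-air correction = 0.3086 × 1327.0 = 409.51 mGal
Free-air anomaly = 982380.36 − 982706.16 + (409.51) = 83.71 mGal
Bouguer slab correction = 0.04193 × 2.98 × 1327.0 = 165.81 mGal
Simple Bouguer anomaly = 83.71 − (165.81) = -82.10 mGal

-82.1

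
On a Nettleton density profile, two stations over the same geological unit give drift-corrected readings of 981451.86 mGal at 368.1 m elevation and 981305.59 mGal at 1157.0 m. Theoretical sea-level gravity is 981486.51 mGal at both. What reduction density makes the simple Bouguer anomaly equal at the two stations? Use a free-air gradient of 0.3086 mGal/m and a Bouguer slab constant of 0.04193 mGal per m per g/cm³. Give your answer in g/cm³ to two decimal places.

Δg_obs = 981305.59 − 981451.86 = -146.27 mGal over Δh = 1157.0 − 368.1 = 788.9 m
Equal Bouguer anomalies ⇒ Δg_obs + (0.3086 − 0.04193ρ)·Δh = 0
0.3086 − 0.04193ρ = −Δg_obs/Δh = 0.18541
ρ = (0.3086 − 0.18541) / 0.04193 = 2.94 g/cm³

2.94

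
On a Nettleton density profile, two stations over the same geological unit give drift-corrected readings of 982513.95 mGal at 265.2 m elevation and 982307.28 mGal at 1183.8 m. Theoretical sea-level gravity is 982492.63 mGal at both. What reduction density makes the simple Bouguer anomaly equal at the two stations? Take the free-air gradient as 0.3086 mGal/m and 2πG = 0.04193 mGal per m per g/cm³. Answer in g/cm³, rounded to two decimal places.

1.99

Δg_obs = 982307.28 − 982513.95 = -206.67 mGal over Δh = 1183.8 − 265.2 = 918.6 m
Equal Bouguer anomalies ⇒ Δg_obs + (0.3086 − 0.04193ρ)·Δh = 0
0.3086 − 0.04193ρ = −Δg_obs/Δh = 0.22498
ρ = (0.3086 − 0.22498) / 0.04193 = 1.99 g/cm³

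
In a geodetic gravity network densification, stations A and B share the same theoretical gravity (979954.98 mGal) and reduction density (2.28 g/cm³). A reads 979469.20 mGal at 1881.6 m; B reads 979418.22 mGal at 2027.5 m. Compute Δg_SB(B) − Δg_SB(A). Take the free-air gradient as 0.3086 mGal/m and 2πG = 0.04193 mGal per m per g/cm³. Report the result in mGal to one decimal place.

-19.9

Δg_SB(A) = 979469.20 − 979954.98 + 0.3086×1881.6 − 0.04193×2.28×1881.6 = -85.00 mGal
Δg_SB(B) = 979418.22 − 979954.98 + 0.3086×2027.5 − 0.04193×2.28×2027.5 = -104.90 mGal
Difference = -104.90 − (-85.00) = -19.90 mGal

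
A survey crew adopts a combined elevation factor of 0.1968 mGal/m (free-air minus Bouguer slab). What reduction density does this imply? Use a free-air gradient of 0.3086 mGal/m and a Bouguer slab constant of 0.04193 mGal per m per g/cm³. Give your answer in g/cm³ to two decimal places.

0.1968 = 0.3086 − 0.04193 × ρ
ρ = (0.3086 − 0.1968) / 0.04193 = 2.67 g/cm³

2.67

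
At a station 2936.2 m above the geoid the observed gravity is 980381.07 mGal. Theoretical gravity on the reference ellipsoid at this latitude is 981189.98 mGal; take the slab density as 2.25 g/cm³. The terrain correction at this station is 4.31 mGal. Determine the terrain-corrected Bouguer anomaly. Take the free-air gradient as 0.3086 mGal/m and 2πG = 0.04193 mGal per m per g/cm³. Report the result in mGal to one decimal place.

Free-air correction = 0.3086 × 2936.2 = 906.11 mGal
Free-air anomaly = 980381.07 − 981189.98 + (906.11) = 97.20 mGal
Bouguer slab correction = 0.04193 × 2.25 × 2936.2 = 277.01 mGal
Simple Bouguer anomaly = 97.20 − (277.01) = -179.81 mGal
Complete Bouguer anomaly = -179.81 + 4.31 = -175.50 mGal

-175.5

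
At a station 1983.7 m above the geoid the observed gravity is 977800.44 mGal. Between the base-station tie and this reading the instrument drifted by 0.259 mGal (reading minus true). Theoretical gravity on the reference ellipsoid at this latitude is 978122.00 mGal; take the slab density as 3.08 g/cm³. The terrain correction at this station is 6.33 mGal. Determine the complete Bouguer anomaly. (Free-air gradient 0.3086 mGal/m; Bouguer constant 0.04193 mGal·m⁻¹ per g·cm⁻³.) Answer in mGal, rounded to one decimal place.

40.5

Drift-corrected reading = 977800.44 − (0.259) = 977800.181 mGal
Free-air correction = 0.3086 × 1983.7 = 612.17 mGal
Free-air anomaly = 977800.181 − 978122.00 + (612.17) = 290.351 mGal
Bouguer slab correction = 0.04193 × 3.08 × 1983.7 = 256.18 mGal
Simple Bouguer anomaly = 290.351 − (256.18) = 34.171 mGal
Complete Bouguer anomaly = 34.171 + 6.33 = 40.501 mGal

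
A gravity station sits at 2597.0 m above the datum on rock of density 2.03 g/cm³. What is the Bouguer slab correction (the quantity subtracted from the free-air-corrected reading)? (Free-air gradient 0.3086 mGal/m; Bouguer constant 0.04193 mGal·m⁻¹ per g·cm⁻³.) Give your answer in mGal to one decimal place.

Bouguer slab correction = 0.04193 × 2.03 × 2597.0 = 221.1 mGal

221.1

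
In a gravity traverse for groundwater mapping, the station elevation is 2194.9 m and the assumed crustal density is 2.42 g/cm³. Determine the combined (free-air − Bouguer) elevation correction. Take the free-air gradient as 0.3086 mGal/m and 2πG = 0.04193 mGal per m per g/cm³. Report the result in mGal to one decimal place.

Combined gradient = 0.3086 − 0.04193 × 2.42 = 0.2071294 mGal/m
Combined elevation correction = 0.2071294 × 2194.9 = 454.6 mGal

454.6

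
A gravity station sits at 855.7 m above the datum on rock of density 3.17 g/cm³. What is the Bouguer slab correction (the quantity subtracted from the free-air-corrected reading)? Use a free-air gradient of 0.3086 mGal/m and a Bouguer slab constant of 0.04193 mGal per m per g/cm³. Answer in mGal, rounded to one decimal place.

Bouguer slab correction = 0.04193 × 3.17 × 855.7 = 113.7 mGal

113.7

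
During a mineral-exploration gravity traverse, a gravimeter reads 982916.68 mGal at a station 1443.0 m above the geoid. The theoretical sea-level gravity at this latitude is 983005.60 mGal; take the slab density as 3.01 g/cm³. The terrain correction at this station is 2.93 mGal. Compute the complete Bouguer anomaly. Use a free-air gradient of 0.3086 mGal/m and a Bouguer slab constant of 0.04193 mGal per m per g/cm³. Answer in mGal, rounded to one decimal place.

177.2

Free-air correction = 0.3086 × 1443.0 = 445.31 mGal
Free-air anomaly = 982916.68 − 983005.60 + (445.31) = 356.39 mGal
Bouguer slab correction = 0.04193 × 3.01 × 1443.0 = 182.12 mGal
Simple Bouguer anomaly = 356.39 − (182.12) = 174.27 mGal
Complete Bouguer anomaly = 174.27 + 2.93 = 177.20 mGal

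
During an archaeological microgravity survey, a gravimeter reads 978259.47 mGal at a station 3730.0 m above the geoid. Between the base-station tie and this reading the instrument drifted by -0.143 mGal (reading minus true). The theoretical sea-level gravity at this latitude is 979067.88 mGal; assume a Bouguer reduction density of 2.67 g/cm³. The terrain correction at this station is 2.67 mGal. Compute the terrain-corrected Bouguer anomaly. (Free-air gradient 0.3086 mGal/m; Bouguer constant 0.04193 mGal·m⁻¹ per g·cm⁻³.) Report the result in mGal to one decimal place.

Drift-corrected reading = 978259.47 − (-0.143) = 978259.613 mGal
Free-air correction = 0.3086 × 3730.0 = 1151.08 mGal
Free-air anomaly = 978259.613 − 979067.88 + (1151.08) = 342.813 mGal
Bouguer slab correction = 0.04193 × 2.67 × 3730.0 = 417.59 mGal
Simple Bouguer anomaly = 342.813 − (417.59) = -74.777 mGal
Complete Bouguer anomaly = -74.777 + 2.67 = -72.107 mGal

-72.1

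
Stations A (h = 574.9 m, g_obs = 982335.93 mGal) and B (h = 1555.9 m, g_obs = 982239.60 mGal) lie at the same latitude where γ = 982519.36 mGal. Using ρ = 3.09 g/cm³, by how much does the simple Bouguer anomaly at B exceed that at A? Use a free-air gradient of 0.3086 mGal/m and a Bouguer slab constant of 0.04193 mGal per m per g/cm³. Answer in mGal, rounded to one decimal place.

Δg_SB(A) = 982335.93 − 982519.36 + 0.3086×574.9 − 0.04193×3.09×574.9 = -80.50 mGal
Δg_SB(B) = 982239.60 − 982519.36 + 0.3086×1555.9 − 0.04193×3.09×1555.9 = -1.20 mGal
Difference = -1.20 − (-80.50) = 79.30 mGal

79.3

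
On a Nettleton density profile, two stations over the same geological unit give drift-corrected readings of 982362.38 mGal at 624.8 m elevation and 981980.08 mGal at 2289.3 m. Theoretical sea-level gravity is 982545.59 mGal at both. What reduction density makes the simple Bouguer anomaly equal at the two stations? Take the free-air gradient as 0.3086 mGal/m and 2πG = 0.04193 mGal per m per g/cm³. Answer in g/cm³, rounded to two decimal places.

1.88

Δg_obs = 981980.08 − 982362.38 = -382.30 mGal over Δh = 2289.3 − 624.8 = 1664.5 m
Equal Bouguer anomalies ⇒ Δg_obs + (0.3086 − 0.04193ρ)·Δh = 0
0.3086 − 0.04193ρ = −Δg_obs/Δh = 0.22968
ρ = (0.3086 − 0.22968) / 0.04193 = 1.88 g/cm³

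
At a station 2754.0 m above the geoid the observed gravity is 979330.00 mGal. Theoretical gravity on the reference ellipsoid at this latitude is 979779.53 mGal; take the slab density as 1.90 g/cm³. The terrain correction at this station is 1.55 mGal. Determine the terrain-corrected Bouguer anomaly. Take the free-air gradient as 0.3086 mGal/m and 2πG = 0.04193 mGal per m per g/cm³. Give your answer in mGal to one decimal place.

Free-air correction = 0.3086 × 2754.0 = 849.88 mGal
Free-air anomaly = 979330.00 − 979779.53 + (849.88) = 400.35 mGal
Bouguer slab correction = 0.04193 × 1.90 × 2754.0 = 219.40 mGal
Simple Bouguer anomaly = 400.35 − (219.40) = 180.95 mGal
Complete Bouguer anomaly = 180.95 + 1.55 = 182.50 mGal

182.5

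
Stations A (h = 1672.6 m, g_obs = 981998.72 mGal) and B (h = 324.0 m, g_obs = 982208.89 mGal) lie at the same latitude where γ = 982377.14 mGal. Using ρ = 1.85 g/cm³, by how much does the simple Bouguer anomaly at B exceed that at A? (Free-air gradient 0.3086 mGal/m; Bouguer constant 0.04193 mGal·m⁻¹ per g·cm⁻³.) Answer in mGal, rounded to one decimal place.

Δg_SB(A) = 981998.72 − 982377.14 + 0.3086×1672.6 − 0.04193×1.85×1672.6 = 8.00 mGal
Δg_SB(B) = 982208.89 − 982377.14 + 0.3086×324.0 − 0.04193×1.85×324.0 = -93.40 mGal
Difference = -93.40 − (8.00) = -101.40 mGal

-101.4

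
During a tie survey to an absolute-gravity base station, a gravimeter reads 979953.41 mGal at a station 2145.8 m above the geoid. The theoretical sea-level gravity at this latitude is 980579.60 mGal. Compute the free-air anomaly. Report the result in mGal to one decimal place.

Free-air correction = 0.3086 × 2145.8 = 662.19 mGal
Free-air anomaly = 979953.41 − 980579.60 + (662.19) = 36.00 mGal

36.0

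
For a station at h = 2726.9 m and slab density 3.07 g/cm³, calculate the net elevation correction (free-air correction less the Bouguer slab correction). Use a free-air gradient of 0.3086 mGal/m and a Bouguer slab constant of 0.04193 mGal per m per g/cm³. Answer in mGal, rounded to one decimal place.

Combined gradient = 0.3086 − 0.04193 × 3.07 = 0.1798749 mGal/m
Combined elevation correction = 0.1798749 × 2726.9 = 490.5 mGal

490.5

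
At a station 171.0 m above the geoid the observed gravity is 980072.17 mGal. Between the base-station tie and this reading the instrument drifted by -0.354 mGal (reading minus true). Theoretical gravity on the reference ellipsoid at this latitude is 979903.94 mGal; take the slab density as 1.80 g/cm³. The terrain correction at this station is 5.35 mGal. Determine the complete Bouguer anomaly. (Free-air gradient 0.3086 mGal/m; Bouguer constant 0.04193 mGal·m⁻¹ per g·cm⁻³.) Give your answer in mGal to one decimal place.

213.8

Drift-corrected reading = 980072.17 − (-0.354) = 980072.524 mGal
Free-air correction = 0.3086 × 171.0 = 52.77 mGal
Free-air anomaly = 980072.524 − 979903.94 + (52.77) = 221.354 mGal
Bouguer slab correction = 0.04193 × 1.80 × 171.0 = 12.91 mGal
Simple Bouguer anomaly = 221.354 − (12.91) = 208.444 mGal
Complete Bouguer anomaly = 208.444 + 5.35 = 213.794 mGal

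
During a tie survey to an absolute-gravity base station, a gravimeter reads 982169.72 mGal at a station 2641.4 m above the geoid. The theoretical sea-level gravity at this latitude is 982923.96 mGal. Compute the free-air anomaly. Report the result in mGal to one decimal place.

60.9

Free-air correction = 0.3086 × 2641.4 = 815.14 mGal
Free-air anomaly = 982169.72 − 982923.96 + (815.14) = 60.90 mGal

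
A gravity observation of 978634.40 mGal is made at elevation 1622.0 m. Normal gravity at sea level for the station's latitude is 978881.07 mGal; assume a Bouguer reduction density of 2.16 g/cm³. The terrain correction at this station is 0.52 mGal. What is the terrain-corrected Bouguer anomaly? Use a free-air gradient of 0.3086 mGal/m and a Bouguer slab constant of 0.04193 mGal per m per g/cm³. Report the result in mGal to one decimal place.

Free-air correction = 0.3086 × 1622.0 = 500.55 mGal
Free-air anomaly = 978634.40 − 978881.07 + (500.55) = 253.88 mGal
Bouguer slab correction = 0.04193 × 2.16 × 1622.0 = 146.90 mGal
Simple Bouguer anomaly = 253.88 − (146.90) = 106.98 mGal
Complete Bouguer anomaly = 106.98 + 0.52 = 107.50 mGal

107.5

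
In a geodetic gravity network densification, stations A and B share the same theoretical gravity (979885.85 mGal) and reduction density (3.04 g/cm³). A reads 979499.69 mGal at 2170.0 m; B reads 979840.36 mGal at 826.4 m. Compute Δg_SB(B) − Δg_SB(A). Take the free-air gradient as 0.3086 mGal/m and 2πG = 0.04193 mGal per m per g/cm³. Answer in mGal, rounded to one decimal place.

97.3

Δg_SB(A) = 979499.69 − 979885.85 + 0.3086×2170.0 − 0.04193×3.04×2170.0 = 6.90 mGal
Δg_SB(B) = 979840.36 − 979885.85 + 0.3086×826.4 − 0.04193×3.04×826.4 = 104.20 mGal
Difference = 104.20 − (6.90) = 97.30 mGal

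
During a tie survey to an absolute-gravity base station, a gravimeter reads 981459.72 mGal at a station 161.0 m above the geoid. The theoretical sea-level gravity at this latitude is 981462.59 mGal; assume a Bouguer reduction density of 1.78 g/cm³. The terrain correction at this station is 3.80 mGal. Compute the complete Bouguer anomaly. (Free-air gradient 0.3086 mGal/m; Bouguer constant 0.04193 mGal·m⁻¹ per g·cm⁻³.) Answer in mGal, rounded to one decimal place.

Free-air correction = 0.3086 × 161.0 = 49.68 mGal
Free-air anomaly = 981459.72 − 981462.59 + (49.68) = 46.81 mGal
Bouguer slab correction = 0.04193 × 1.78 × 161.0 = 12.02 mGal
Simple Bouguer anomaly = 46.81 − (12.02) = 34.79 mGal
Complete Bouguer anomaly = 34.79 + 3.80 = 38.59 mGal

38.6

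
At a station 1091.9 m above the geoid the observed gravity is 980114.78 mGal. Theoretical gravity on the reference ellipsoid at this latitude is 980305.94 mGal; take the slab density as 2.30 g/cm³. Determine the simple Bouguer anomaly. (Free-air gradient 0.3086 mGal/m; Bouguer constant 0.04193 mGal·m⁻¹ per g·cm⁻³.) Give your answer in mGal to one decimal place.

40.5

Free-air correction = 0.3086 × 1091.9 = 336.96 mGal
Free-air anomaly = 980114.78 − 980305.94 + (336.96) = 145.80 mGal
Bouguer slab correction = 0.04193 × 2.30 × 1091.9 = 105.30 mGal
Simple Bouguer anomaly = 145.80 − (105.30) = 40.50 mGal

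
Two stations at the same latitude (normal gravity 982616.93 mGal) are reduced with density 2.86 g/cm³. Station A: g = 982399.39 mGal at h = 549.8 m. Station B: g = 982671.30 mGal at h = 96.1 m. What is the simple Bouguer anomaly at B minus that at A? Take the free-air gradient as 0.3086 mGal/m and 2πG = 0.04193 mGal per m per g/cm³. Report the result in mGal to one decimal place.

186.3

Δg_SB(A) = 982399.39 − 982616.93 + 0.3086×549.8 − 0.04193×2.86×549.8 = -113.80 mGal
Δg_SB(B) = 982671.30 − 982616.93 + 0.3086×96.1 − 0.04193×2.86×96.1 = 72.50 mGal
Difference = 72.50 − (-113.80) = 186.30 mGal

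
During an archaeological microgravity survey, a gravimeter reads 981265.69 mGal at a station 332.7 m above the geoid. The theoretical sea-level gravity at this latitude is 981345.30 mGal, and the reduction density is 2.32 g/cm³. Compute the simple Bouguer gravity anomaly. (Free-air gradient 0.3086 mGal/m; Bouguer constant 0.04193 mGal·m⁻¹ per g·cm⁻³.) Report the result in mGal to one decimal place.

-9.3

Free-air correction = 0.3086 × 332.7 = 102.67 mGal
Free-air anomaly = 981265.69 − 981345.30 + (102.67) = 23.06 mGal
Bouguer slab correction = 0.04193 × 2.32 × 332.7 = 32.36 mGal
Simple Bouguer anomaly = 23.06 − (32.36) = -9.30 mGal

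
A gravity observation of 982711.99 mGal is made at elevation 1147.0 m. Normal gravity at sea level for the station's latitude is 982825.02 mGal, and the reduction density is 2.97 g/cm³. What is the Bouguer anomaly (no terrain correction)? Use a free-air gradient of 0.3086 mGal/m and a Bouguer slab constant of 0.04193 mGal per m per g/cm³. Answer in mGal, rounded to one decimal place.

98.1

Free-air correction = 0.3086 × 1147.0 = 353.96 mGal
Free-air anomaly = 982711.99 − 982825.02 + (353.96) = 240.93 mGal
Bouguer slab correction = 0.04193 × 2.97 × 1147.0 = 142.84 mGal
Simple Bouguer anomaly = 240.93 − (142.84) = 98.09 mGal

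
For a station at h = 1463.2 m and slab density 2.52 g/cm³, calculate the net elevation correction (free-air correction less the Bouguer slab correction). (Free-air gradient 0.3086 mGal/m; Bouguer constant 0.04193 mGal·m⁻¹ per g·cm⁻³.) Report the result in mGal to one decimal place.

296.9

Combined gradient = 0.3086 − 0.04193 × 2.52 = 0.2029364 mGal/m
Combined elevation correction = 0.2029364 × 1463.2 = 296.9 mGal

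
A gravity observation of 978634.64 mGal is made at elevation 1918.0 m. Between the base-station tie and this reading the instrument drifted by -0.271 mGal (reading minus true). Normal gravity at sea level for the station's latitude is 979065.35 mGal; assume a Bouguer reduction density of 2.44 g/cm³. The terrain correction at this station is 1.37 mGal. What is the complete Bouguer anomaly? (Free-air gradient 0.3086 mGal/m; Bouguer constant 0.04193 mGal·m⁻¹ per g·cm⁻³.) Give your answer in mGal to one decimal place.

Drift-corrected reading = 978634.64 − (-0.271) = 978634.911 mGal
Free-air correction = 0.3086 × 1918.0 = 591.89 mGal
Free-air anomaly = 978634.911 − 979065.35 + (591.89) = 161.451 mGal
Bouguer slab correction = 0.04193 × 2.44 × 1918.0 = 196.23 mGal
Simple Bouguer anomaly = 161.451 − (196.23) = -34.779 mGal
Complete Bouguer anomaly = -34.779 + 1.37 = -33.409 mGal

-33.4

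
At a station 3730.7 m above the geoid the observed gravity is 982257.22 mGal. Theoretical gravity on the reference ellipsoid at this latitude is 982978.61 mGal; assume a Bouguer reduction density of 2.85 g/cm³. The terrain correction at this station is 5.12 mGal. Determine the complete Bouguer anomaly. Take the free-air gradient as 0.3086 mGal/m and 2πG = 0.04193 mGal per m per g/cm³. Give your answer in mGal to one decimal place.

-10.8

Free-air correction = 0.3086 × 3730.7 = 1151.29 mGal
Free-air anomaly = 982257.22 − 982978.61 + (1151.29) = 429.90 mGal
Bouguer slab correction = 0.04193 × 2.85 × 3730.7 = 445.82 mGal
Simple Bouguer anomaly = 429.90 − (445.82) = -15.92 mGal
Complete Bouguer anomaly = -15.92 + 5.12 = -10.80 mGal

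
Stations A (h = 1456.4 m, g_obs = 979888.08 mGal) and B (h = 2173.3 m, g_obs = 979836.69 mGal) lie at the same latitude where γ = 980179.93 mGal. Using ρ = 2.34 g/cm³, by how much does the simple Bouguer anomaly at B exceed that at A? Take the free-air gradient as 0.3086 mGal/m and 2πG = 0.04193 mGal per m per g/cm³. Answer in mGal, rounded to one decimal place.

99.5

Δg_SB(A) = 979888.08 − 980179.93 + 0.3086×1456.4 − 0.04193×2.34×1456.4 = 14.70 mGal
Δg_SB(B) = 979836.69 − 980179.93 + 0.3086×2173.3 − 0.04193×2.34×2173.3 = 114.20 mGal
Difference = 114.20 − (14.70) = 99.50 mGal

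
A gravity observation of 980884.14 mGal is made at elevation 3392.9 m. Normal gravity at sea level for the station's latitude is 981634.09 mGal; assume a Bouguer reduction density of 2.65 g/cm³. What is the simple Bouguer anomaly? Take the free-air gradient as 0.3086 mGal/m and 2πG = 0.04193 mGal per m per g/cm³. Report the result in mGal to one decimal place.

-79.9

Free-air correction = 0.3086 × 3392.9 = 1047.05 mGal
Free-air anomaly = 980884.14 − 981634.09 + (1047.05) = 297.10 mGal
Bouguer slab correction = 0.04193 × 2.65 × 3392.9 = 377.00 mGal
Simple Bouguer anomaly = 297.10 − (377.00) = -79.90 mGal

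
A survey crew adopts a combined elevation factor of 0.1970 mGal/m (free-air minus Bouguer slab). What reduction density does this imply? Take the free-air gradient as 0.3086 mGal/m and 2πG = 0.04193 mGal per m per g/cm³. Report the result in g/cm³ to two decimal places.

2.66

0.1970 = 0.3086 − 0.04193 × ρ
ρ = (0.3086 − 0.1970) / 0.04193 = 2.66 g/cm³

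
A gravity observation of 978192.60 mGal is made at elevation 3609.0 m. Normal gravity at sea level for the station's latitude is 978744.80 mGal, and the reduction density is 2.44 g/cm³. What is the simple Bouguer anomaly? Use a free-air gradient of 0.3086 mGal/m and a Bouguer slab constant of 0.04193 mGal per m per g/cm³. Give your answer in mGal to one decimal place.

Free-air correction = 0.3086 × 3609.0 = 1113.74 mGal
Free-air anomaly = 978192.60 − 978744.80 + (1113.74) = 561.54 mGal
Bouguer slab correction = 0.04193 × 2.44 × 3609.0 = 369.23 mGal
Simple Bouguer anomaly = 561.54 − (369.23) = 192.31 mGal

192.3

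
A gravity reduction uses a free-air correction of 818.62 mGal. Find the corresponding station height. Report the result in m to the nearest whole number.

h = 818.62 / 0.3086 = 2652.69 m

2653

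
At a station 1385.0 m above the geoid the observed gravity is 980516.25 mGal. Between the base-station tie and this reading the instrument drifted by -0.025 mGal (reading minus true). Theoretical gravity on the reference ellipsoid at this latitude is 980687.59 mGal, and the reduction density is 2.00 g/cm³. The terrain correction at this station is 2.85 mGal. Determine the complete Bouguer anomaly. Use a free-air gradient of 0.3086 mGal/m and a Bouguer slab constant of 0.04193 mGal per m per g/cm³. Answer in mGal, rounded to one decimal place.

142.8

Drift-corrected reading = 980516.25 − (-0.025) = 980516.275 mGal
Free-air correction = 0.3086 × 1385.0 = 427.41 mGal
Free-air anomaly = 980516.275 − 980687.59 + (427.41) = 256.095 mGal
Bouguer slab correction = 0.04193 × 2.00 × 1385.0 = 116.15 mGal
Simple Bouguer anomaly = 256.095 − (116.15) = 139.945 mGal
Complete Bouguer anomaly = 139.945 + 2.85 = 142.795 mGal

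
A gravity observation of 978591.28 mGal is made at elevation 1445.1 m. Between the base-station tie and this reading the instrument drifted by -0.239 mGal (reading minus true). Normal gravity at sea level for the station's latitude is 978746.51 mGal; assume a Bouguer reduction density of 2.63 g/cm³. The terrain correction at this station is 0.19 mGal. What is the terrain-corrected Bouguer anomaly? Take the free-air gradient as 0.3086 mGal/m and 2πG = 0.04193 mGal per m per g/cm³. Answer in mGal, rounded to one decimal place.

Drift-corrected reading = 978591.28 − (-0.239) = 978591.519 mGal
Free-air correction = 0.3086 × 1445.1 = 445.96 mGal
Free-air anomaly = 978591.519 − 978746.51 + (445.96) = 290.969 mGal
Bouguer slab correction = 0.04193 × 2.63 × 1445.1 = 159.36 mGal
Simple Bouguer anomaly = 290.969 − (159.36) = 131.609 mGal
Complete Bouguer anomaly = 131.609 + 0.19 = 131.799 mGal

131.8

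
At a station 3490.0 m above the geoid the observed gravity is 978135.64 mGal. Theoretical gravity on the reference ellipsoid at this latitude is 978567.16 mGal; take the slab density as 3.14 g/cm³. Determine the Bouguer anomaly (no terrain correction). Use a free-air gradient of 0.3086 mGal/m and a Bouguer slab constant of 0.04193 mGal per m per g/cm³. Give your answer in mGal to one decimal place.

Free-air correction = 0.3086 × 3490.0 = 1077.01 mGal
Free-air anomaly = 978135.64 − 978567.16 + (1077.01) = 645.49 mGal
Bouguer slab correction = 0.04193 × 3.14 × 3490.0 = 459.49 mGal
Simple Bouguer anomaly = 645.49 − (459.49) = 186.00 mGal

186.0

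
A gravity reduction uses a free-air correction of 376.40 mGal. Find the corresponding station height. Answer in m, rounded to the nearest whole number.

h = 376.40 / 0.3086 = 1219.70 m

1220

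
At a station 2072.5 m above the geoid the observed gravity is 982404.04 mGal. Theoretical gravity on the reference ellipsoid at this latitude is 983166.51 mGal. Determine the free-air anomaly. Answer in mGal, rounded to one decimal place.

-122.9

Free-air correction = 0.3086 × 2072.5 = 639.57 mGal
Free-air anomaly = 982404.04 − 983166.51 + (639.57) = -122.90 mGal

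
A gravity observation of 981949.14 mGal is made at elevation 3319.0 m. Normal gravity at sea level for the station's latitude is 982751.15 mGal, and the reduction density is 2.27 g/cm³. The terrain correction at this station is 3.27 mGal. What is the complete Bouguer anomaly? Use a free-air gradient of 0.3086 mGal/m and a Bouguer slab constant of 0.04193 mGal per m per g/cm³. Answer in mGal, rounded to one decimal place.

-90.4

Free-air correction = 0.3086 × 3319.0 = 1024.24 mGal
Free-air anomaly = 981949.14 − 982751.15 + (1024.24) = 222.23 mGal
Bouguer slab correction = 0.04193 × 2.27 × 3319.0 = 315.91 mGal
Simple Bouguer anomaly = 222.23 − (315.91) = -93.68 mGal
Complete Bouguer anomaly = -93.68 + 3.27 = -90.41 mGal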